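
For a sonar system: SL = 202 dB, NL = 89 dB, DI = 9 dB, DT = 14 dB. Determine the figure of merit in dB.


FOM = SL - NL + DI - DT = 202 - 89 + 9 - 14 = 108

108 dB


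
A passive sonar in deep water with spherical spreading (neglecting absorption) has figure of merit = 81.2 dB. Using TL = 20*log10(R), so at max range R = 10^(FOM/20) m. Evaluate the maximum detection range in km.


At max range FOM = TL, so 20*log10(R) = 81.2
R = 10^(81.2/20) = 11481.54 m = 11.48 km

11.48 km


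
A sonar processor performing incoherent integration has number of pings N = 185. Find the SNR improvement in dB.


11.34 dB


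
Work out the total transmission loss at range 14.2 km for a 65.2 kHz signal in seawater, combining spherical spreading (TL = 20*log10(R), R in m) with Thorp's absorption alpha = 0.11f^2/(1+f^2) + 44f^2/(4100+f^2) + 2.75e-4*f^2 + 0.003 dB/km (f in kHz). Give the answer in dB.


Step 1 (Thorp): alpha = 0.11*4251.04/(1+4251.04) + 44*4251.04/(4100+4251.04) + 2.75e-4*4251.04 + 0.003 = 23.6799 dB/km
Step 2: TL_spread = 20*log10(14200) = 83.05 dB
Step 3: TL_abs = alpha*R = 23.6799 * 14.2 = 336.25 dB
Step 4: TL_total = 83.05 + 336.25 = 419.3

419.3 dB


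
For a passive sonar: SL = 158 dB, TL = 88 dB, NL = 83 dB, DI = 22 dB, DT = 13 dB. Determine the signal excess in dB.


SE = SL - TL - NL + DI - DT = 158 - 88 - 83 + 22 - 13 = -4

-4 dB


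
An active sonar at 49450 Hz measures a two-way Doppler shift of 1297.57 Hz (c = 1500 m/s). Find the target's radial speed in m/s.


19.68 m/s


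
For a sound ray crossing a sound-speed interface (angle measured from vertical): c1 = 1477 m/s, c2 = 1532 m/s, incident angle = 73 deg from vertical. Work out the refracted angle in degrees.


sin(theta2) = (c2/c1)*sin(theta1) = (1532/1477)*sin(73 deg) = 0.99192
theta2 = arcsin(0.99192) = 82.71

82.71 deg


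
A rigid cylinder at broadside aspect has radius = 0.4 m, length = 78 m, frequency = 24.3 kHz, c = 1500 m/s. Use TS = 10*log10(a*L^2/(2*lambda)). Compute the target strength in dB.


42.95 dB


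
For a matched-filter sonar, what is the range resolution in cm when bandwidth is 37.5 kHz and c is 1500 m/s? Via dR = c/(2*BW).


2.0 cm


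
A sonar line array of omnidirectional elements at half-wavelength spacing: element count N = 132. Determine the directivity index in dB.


DI = 10*log10(132) = 21.21

21.21 dB


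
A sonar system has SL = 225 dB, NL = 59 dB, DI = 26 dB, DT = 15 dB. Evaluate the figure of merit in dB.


177 dB


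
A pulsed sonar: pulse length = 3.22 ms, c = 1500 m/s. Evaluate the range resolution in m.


dR = c*tau/2 = 1500 * 3.22e-3 / 2 = 2.415

2.415 m


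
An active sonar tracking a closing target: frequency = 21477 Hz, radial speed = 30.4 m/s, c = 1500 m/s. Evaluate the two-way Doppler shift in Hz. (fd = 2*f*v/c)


fd = 2*f*v/c = 2 * 21477 * 30.4 / 1500 = 870.53

870.53 Hz


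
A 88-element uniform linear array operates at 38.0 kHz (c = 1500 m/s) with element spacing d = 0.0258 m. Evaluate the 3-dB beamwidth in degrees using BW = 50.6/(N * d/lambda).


Step 1: lambda = 1500/38000 = 0.03947 m
Step 2: d/lambda = 0.0258/0.03947 = 0.6537
Step 3: BW = 50.6/(N * d/lambda) = 50.6/(88 * 0.6537) = 0.88

0.88 deg


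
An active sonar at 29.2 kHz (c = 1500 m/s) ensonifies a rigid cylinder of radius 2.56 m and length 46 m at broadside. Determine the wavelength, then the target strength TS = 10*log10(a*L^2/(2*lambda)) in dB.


Step 1: lambda = c/f = 1500/29200 = 0.05137 m
Step 2: TS = 10*log10(a*L^2/(2*lambda)) = 10*log10(2.56*46^2/(2*0.05137)) = 47.22

47.22 dB


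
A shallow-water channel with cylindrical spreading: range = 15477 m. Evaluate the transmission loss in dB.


41.9 dB


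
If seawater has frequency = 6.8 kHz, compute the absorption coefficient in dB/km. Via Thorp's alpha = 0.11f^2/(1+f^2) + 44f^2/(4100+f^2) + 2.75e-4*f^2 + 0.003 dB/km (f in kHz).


f^2 = 46.24
alpha = 0.11*46.24/(1+46.24) + 44*46.24/(4100+46.24) + 2.75e-4*46.24 + 0.003 = 0.614

0.614 dB/km


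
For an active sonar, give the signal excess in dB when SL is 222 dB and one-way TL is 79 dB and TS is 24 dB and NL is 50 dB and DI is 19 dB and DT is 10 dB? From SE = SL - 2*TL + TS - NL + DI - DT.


SE = SL - 2*TL + TS - NL + DI - DT = 222 - 2*79 + (24) - 50 + 19 - 10 = 47

47 dB


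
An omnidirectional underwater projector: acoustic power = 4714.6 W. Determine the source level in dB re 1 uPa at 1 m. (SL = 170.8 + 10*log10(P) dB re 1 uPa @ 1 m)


207.53 dB


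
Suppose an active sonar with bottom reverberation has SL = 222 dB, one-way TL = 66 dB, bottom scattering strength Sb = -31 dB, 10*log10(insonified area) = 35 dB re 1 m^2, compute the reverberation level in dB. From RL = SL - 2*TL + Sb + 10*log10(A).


RL = SL - 2*TL + Sb + 10*log10(A) = 222 - 2*66 + (-31) + 35 = 94

94 dB


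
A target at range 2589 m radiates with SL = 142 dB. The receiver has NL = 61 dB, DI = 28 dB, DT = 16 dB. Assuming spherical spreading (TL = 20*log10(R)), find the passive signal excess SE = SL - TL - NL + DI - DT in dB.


Step 1: TL = 20*log10(2589) = 68.26 dB
Step 2: SE = 142 - 68.26 - 61 + 28 - 16 = 24.74

24.74 dB


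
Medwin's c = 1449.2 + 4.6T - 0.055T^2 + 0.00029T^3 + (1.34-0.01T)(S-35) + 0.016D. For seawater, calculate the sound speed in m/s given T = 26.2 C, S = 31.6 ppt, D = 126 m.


c = 1449.2 + 4.6*26.2 - 0.055*26.2^2 + 0.00029*26.2^3 + (1.34 - 0.01*26.2)*(31.6 - 35) + 0.016*126 = 1535.53

1535.53 m/s


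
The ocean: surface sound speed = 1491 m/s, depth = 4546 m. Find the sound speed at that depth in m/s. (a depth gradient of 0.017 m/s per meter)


1568.282 m/s


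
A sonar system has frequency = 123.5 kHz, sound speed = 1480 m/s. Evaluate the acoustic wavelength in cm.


1.2 cm


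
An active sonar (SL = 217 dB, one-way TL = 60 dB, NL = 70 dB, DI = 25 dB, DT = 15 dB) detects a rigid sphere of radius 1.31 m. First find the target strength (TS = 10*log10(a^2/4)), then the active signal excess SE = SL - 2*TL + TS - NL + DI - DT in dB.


Step 1: TS = 10*log10(1.31^2/4) = -3.68 dB
Step 2: SE = SL - 2*TL + TS - NL + DI - DT = 217 - 2*60 + (-3.68) - 70 + 25 - 15 = 33.32

33.32 dB


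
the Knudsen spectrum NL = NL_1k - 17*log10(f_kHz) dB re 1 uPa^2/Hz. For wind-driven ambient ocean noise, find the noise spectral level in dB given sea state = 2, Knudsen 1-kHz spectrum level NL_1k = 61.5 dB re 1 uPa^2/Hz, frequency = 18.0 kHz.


NL = NL_1k - 17*log10(f_kHz) = 61.5 - 17*log10(18.0) = 61.5 - (21.34) = 40.16

40.16 dB


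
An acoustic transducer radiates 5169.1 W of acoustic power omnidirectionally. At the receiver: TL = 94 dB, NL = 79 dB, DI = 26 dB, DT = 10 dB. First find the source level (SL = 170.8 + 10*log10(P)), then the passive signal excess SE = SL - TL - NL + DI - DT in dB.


Step 1: SL = 170.8 + 10*log10(5169.1) = 207.93 dB
Step 2: SE = SL - TL - NL + DI - DT = 207.93 - 94 - 79 + 26 - 10 = 50.93

50.93 dB


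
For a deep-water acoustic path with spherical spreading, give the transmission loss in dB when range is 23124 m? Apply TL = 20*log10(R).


87.28 dB


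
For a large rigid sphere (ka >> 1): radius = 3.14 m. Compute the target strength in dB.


TS = 10*log10(3.14^2 / 4) = 10*log10(2.4649) = 3.92

3.92 dB


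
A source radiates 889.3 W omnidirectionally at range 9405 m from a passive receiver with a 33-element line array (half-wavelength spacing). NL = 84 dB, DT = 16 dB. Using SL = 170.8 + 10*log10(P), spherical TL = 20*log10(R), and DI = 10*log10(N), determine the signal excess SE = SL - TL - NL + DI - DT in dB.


36.01 dB


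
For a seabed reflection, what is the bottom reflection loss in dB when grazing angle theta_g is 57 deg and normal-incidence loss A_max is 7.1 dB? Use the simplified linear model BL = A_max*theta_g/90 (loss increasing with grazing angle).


BL = A_max * theta_g / 90 = 7.1 * 57 / 90 = 4.5

4.5 dB


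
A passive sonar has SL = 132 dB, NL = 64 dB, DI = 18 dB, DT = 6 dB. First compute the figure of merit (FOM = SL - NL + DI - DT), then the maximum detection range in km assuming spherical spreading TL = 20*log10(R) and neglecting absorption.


Step 1: FOM = SL - NL + DI - DT = 132 - 64 + 18 - 6 = 80 dB
Step 2: at max range FOM = TL = 20*log10(R), so R = 10^(80/20) = 10000.0 m = 10.0 km

10.0 km


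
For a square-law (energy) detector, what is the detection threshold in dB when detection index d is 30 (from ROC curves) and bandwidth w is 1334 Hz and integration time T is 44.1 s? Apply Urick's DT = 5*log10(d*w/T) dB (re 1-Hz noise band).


DT = 5*log10(d*w/T) = 5*log10(30 * 1334 / 44.1) = 5*log10(907.48) = 14.79

14.79 dB


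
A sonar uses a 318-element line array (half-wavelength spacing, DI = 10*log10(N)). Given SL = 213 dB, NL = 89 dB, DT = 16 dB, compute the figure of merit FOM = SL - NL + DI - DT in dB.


Step 1: DI = 10*log10(318) = 25.02 dB
Step 2: FOM = SL - NL + DI - DT = 213 - 89 + 25.02 - 16 = 133.02

133.02 dB


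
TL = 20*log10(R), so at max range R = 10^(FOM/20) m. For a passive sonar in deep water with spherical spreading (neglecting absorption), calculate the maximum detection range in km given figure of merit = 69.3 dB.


At max range FOM = TL, so 20*log10(R) = 69.3
R = 10^(69.3/20) = 2917.43 m = 2.92 km

2.92 km


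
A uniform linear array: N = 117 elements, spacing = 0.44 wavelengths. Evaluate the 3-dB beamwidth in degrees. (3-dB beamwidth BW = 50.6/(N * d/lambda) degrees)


BW = 50.6 / (117 * 0.44) = 50.6 / 51.48 = 0.98

0.98 deg


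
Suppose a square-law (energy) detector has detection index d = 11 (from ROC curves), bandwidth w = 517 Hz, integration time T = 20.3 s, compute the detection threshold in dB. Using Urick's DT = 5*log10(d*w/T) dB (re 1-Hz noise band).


12.24 dB


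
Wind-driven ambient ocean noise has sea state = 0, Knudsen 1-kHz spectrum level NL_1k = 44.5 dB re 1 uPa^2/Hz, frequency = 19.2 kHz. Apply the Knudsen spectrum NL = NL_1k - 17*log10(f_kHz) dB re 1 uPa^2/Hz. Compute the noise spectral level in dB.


NL = NL_1k - 17*log10(f_kHz) = 44.5 - 17*log10(19.2) = 44.5 - (21.82) = 22.68

22.68 dB


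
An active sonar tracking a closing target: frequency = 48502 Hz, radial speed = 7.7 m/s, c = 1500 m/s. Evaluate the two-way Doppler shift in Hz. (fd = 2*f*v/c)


fd = 2*f*v/c = 2 * 48502 * 7.7 / 1500 = 497.95

497.95 Hz


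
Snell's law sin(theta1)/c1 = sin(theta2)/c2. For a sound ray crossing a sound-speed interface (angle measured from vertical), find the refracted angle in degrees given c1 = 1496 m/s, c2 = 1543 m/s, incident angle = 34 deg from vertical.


sin(theta2) = (c2/c1)*sin(theta1) = (1543/1496)*sin(34 deg) = 0.57676
theta2 = arcsin(0.57676) = 35.22

35.22 deg


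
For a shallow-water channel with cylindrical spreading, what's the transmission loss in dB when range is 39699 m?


45.99 dB


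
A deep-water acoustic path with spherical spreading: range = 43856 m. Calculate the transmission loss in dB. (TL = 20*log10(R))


TL = 20*log10(43856) = 92.84

92.84 dB


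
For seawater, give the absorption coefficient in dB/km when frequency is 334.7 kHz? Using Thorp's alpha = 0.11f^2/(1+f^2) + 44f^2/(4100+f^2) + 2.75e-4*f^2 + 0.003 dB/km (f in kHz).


f^2 = 112024.09
alpha = 0.11*112024.09/(1+112024.09) + 44*112024.09/(4100+112024.09) + 2.75e-4*112024.09 + 0.003 = 73.366

73.366 dB/km


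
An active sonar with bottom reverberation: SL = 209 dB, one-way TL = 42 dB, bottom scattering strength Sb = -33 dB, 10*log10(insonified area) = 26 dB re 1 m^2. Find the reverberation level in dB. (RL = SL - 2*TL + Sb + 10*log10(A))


RL = SL - 2*TL + Sb + 10*log10(A) = 209 - 2*42 + (-33) + 26 = 118

118 dB


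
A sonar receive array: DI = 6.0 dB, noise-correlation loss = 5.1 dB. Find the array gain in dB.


0.9 dB


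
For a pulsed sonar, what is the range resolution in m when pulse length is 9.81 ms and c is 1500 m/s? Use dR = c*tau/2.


dR = c*tau/2 = 1500 * 9.81e-3 / 2 = 7.3575

7.3575 m


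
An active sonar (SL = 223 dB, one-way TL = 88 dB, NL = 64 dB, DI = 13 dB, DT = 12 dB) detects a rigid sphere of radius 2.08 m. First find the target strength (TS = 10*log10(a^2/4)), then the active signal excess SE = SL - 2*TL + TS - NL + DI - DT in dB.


Step 1: TS = 10*log10(2.08^2/4) = 0.34 dB
Step 2: SE = SL - 2*TL + TS - NL + DI - DT = 223 - 2*88 + (0.34) - 64 + 13 - 12 = -15.66

-15.66 dB


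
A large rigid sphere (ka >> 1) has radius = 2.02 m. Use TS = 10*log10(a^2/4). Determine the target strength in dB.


TS = 10*log10(2.02^2 / 4) = 10*log10(1.0201) = 0.09

0.09 dB


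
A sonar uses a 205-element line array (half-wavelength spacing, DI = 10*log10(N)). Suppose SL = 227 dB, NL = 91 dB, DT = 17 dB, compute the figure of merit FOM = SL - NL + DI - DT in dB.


Step 1: DI = 10*log10(205) = 23.12 dB
Step 2: FOM = SL - NL + DI - DT = 227 - 91 + 23.12 - 17 = 142.12

142.12 dB


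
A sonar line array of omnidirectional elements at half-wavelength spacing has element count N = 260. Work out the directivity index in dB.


24.15 dB


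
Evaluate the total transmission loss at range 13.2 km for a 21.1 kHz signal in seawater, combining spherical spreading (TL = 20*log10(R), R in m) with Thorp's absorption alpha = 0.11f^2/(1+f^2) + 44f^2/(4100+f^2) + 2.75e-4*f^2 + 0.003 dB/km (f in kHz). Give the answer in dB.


142.41 dB


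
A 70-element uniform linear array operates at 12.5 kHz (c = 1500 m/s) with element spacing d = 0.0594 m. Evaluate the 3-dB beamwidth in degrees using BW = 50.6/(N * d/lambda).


Step 1: lambda = 1500/12500 = 0.12 m
Step 2: d/lambda = 0.0594/0.12 = 0.495
Step 3: BW = 50.6/(N * d/lambda) = 50.6/(70 * 0.495) = 1.46

1.46 deg


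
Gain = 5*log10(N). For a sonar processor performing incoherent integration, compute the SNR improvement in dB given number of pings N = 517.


Gain = 5*log10(517) = 13.57

13.57 dB


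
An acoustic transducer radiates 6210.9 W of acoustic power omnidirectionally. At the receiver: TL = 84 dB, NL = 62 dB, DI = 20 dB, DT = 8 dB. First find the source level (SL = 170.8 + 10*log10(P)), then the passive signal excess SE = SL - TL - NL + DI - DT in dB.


Step 1: SL = 170.8 + 10*log10(6210.9) = 208.73 dB
Step 2: SE = SL - TL - NL + DI - DT = 208.73 - 84 - 62 + 20 - 8 = 74.73

74.73 dB


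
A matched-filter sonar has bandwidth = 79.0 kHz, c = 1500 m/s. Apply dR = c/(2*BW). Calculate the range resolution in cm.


dR = c/(2*BW) = 1500 / (2 * 79.0e3) = 0.0095 m = 0.95 cm

0.95 cm


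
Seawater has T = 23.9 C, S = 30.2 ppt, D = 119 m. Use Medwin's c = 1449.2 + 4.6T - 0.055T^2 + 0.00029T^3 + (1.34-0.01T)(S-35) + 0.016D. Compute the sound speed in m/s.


c = 1449.2 + 4.6*23.9 - 0.055*23.9^2 + 0.00029*23.9^3 + (1.34 - 0.01*23.9)*(30.2 - 35) + 0.016*119 = 1528.3

1528.3 m/s


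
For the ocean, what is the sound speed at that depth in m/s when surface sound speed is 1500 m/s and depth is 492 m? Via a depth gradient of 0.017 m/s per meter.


c = 1500 + 0.017 * 492 = 1508.364

1508.364 m/s


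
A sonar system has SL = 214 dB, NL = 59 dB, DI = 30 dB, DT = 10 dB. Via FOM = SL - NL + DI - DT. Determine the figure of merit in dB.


FOM = SL - NL + DI - DT = 214 - 59 + 30 - 10 = 175

175 dB


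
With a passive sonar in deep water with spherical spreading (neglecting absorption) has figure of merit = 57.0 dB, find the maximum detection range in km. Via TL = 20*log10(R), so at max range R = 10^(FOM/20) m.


At max range FOM = TL, so 20*log10(R) = 57.0
R = 10^(57.0/20) = 707.95 m = 0.71 km

0.71 km


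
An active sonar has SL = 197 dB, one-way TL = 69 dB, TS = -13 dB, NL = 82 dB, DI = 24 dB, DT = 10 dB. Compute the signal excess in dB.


SE = SL - 2*TL + TS - NL + DI - DT = 197 - 2*69 + (-13) - 82 + 24 - 10 = -22

-22 dB


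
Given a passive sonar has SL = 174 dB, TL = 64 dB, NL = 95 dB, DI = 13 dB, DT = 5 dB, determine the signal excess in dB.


SE = SL - TL - NL + DI - DT = 174 - 64 - 95 + 13 - 5 = 23

23 dB


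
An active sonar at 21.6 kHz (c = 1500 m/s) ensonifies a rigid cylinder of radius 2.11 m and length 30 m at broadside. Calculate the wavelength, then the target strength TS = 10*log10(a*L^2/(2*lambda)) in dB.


Step 1: lambda = c/f = 1500/21600 = 0.06944 m
Step 2: TS = 10*log10(a*L^2/(2*lambda)) = 10*log10(2.11*30^2/(2*0.06944)) = 41.36

41.36 dB


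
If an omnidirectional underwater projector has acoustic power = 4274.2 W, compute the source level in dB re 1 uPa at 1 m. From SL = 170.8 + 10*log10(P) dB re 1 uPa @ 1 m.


207.11 dB


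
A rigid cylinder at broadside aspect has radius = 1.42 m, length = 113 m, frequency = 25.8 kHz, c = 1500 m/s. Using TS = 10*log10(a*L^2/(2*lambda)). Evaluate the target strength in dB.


51.93 dB


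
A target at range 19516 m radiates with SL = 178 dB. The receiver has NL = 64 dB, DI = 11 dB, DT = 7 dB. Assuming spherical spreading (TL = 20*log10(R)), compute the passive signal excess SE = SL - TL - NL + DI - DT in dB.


32.19 dB


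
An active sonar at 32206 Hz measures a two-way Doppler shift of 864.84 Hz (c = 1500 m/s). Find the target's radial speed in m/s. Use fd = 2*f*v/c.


From fd = 2*f*v/c, v = c*fd/(2*f) = 1500 * 864.84 / (2*32206) = 20.14

20.14 m/s


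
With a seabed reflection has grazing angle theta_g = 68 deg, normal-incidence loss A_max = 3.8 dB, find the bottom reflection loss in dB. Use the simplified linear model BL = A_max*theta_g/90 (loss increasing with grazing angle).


BL = A_max * theta_g / 90 = 3.8 * 68 / 90 = 2.87

2.87 dB


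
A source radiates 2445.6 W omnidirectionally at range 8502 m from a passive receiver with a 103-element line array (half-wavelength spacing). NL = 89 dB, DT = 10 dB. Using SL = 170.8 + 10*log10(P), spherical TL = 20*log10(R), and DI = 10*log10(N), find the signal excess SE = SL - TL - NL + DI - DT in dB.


Step 1: SL = 170.8 + 10*log10(2445.6) = 204.68 dB
Step 2: TL = 20*log10(8502) = 78.59 dB
Step 3: DI = 10*log10(103) = 20.13 dB
Step 4: SE = SL - TL - NL + DI - DT = 204.68 - 78.59 - 89 + 20.13 - 10 = 47.22

47.22 dB


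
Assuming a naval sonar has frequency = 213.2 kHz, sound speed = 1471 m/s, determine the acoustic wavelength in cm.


lambda = c/f = 1471 / 213200 = 0.0069 m = 0.69 cm

0.69 cm


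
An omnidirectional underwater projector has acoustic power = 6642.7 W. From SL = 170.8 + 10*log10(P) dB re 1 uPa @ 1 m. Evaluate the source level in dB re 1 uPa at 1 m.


SL = 170.8 + 10*log10(6642.7) = 170.8 + 38.22 = 209.02

209.02 dB


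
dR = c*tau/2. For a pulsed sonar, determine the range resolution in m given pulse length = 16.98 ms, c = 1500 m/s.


dR = c*tau/2 = 1500 * 16.98e-3 / 2 = 12.735

12.735 m


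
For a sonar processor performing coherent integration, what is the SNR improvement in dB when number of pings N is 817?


Gain = 10*log10(817) = 29.12

29.12 dB


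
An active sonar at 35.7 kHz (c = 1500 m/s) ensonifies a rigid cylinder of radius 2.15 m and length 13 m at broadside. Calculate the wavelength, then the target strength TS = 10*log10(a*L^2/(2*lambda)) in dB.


Step 1: lambda = c/f = 1500/35700 = 0.04202 m
Step 2: TS = 10*log10(a*L^2/(2*lambda)) = 10*log10(2.15*13^2/(2*0.04202)) = 36.36

36.36 dB


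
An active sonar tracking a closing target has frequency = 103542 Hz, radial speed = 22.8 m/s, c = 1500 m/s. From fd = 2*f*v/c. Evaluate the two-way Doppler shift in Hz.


3147.68 Hz


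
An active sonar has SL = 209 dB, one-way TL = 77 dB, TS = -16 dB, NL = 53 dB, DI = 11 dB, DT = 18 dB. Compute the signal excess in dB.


SE = SL - 2*TL + TS - NL + DI - DT = 209 - 2*77 + (-16) - 53 + 11 - 18 = -21

-21 dB


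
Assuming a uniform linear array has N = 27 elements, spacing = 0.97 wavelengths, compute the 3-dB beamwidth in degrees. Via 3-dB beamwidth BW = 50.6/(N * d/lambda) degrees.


1.93 deg


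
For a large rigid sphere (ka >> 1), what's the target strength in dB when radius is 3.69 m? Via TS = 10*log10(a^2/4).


TS = 10*log10(3.69^2 / 4) = 10*log10(3.404025) = 5.32

5.32 dB


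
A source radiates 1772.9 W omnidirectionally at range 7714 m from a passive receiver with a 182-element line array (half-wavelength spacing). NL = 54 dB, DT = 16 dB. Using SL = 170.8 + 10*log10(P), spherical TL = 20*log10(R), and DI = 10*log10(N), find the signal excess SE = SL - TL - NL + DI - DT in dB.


Step 1: SL = 170.8 + 10*log10(1772.9) = 203.29 dB
Step 2: TL = 20*log10(7714) = 77.75 dB
Step 3: DI = 10*log10(182) = 22.6 dB
Step 4: SE = SL - TL - NL + DI - DT = 203.29 - 77.75 - 54 + 22.6 - 16 = 78.14

78.14 dB


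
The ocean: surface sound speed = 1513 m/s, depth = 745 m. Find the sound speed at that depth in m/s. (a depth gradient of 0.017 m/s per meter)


c = 1513 + 0.017 * 745 = 1525.665

1525.665 m/s


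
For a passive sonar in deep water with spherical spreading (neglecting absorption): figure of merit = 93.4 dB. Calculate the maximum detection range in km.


At max range FOM = TL, so 20*log10(R) = 93.4
R = 10^(93.4/20) = 46773.51 m = 46.77 km

46.77 km


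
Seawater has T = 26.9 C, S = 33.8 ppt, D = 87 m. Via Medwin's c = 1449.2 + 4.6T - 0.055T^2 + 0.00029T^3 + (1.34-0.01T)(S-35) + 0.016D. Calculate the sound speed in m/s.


c = 1449.2 + 4.6*26.9 - 0.055*26.9^2 + 0.00029*26.9^3 + (1.34 - 0.01*26.9)*(33.8 - 35) + 0.016*87 = 1538.89

1538.89 m/s


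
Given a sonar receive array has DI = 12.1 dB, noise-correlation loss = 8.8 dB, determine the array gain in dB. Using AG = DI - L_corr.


3.3 dB


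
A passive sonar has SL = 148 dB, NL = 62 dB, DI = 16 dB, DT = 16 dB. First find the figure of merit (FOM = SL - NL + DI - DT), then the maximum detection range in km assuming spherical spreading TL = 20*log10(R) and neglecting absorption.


Step 1: FOM = SL - NL + DI - DT = 148 - 62 + 16 - 16 = 86 dB
Step 2: at max range FOM = TL = 20*log10(R), so R = 10^(86/20) = 19952.62 m = 19.95 km

19.95 km


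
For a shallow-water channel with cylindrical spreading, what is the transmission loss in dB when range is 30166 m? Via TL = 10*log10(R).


TL = 10*log10(30166) = 44.8

44.8 dB


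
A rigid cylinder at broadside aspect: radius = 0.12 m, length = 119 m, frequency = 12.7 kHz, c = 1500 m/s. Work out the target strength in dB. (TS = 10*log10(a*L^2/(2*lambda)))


lambda = 1500/12700 = 0.11811 m
TS = 10*log10(0.12*119^2/(2*0.11811)) = 38.57

38.57 dB


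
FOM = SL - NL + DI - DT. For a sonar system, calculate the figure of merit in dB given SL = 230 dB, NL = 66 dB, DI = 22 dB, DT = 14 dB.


172 dB


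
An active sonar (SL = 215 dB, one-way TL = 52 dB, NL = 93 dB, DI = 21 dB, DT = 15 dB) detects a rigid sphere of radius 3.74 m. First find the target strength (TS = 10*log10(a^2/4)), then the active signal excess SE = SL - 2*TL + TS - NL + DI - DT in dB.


Step 1: TS = 10*log10(3.74^2/4) = 5.44 dB
Step 2: SE = SL - 2*TL + TS - NL + DI - DT = 215 - 2*52 + (5.44) - 93 + 21 - 15 = 29.44

29.44 dB


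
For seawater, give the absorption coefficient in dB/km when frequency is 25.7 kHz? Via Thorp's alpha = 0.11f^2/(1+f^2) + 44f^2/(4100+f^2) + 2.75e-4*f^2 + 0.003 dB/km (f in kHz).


f^2 = 660.49
alpha = 0.11*660.49/(1+660.49) + 44*660.49/(4100+660.49) + 2.75e-4*660.49 + 0.003 = 6.399

6.399 dB/km


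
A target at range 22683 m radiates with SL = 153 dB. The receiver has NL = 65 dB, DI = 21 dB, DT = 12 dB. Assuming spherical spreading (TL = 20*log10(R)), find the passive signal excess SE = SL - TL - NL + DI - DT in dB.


9.89 dB


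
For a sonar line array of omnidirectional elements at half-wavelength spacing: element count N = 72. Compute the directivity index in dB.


DI = 10*log10(72) = 18.57

18.57 dB


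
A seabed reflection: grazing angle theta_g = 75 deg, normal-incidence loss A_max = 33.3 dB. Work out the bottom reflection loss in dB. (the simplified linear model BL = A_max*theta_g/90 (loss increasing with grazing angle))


27.75 dB


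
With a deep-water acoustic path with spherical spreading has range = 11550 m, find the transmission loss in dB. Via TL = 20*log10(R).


TL = 20*log10(11550) = 81.25

81.25 dB


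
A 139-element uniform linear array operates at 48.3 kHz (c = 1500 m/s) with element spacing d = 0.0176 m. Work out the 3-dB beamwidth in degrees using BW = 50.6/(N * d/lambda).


Step 1: lambda = 1500/48300 = 0.03106 m
Step 2: d/lambda = 0.0176/0.03106 = 0.5666
Step 3: BW = 50.6/(N * d/lambda) = 50.6/(139 * 0.5666) = 0.64

0.64 deg


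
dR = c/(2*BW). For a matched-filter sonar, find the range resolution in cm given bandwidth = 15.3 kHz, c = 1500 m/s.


4.9 cm


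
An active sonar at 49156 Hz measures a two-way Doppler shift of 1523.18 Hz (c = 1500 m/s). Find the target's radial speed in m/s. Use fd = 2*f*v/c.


23.24 m/s


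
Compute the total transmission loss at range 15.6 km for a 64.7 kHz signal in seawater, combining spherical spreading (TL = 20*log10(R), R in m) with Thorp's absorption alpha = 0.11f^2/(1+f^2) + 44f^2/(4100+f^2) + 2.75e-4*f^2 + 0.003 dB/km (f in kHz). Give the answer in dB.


450.35 dB


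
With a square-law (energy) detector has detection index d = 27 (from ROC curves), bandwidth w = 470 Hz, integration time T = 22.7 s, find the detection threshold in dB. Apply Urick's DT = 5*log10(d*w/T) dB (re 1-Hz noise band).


DT = 5*log10(d*w/T) = 5*log10(27 * 470 / 22.7) = 5*log10(559.03) = 13.74

13.74 dB


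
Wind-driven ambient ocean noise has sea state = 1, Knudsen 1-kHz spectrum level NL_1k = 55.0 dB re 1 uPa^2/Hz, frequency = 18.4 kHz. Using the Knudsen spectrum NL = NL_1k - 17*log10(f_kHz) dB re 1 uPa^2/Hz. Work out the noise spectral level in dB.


NL = NL_1k - 17*log10(f_kHz) = 55.0 - 17*log10(18.4) = 55.0 - (21.5) = 33.5

33.5 dB


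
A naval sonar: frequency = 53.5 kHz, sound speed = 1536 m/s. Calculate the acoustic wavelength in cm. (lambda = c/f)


2.87 cm


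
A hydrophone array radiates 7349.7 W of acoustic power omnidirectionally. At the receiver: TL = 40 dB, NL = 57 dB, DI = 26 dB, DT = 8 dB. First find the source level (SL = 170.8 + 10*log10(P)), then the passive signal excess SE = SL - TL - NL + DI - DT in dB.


Step 1: SL = 170.8 + 10*log10(7349.7) = 209.46 dB
Step 2: SE = SL - TL - NL + DI - DT = 209.46 - 40 - 57 + 26 - 8 = 130.46

130.46 dB


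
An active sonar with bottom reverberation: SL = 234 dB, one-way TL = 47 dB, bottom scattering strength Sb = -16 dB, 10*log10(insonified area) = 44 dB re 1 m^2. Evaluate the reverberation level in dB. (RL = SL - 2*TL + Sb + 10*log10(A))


168 dB


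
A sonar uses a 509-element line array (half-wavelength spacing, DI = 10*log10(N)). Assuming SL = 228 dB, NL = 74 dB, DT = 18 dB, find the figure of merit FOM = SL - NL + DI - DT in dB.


Step 1: DI = 10*log10(509) = 27.07 dB
Step 2: FOM = SL - NL + DI - DT = 228 - 74 + 27.07 - 18 = 163.07

163.07 dB


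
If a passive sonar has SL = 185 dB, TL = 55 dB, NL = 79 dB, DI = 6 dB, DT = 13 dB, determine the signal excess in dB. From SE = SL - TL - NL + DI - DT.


SE = SL - TL - NL + DI - DT = 185 - 55 - 79 + 6 - 13 = 44

44 dB


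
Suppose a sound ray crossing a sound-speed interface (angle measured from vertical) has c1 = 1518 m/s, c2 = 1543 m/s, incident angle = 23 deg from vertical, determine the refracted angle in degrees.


23.4 deg


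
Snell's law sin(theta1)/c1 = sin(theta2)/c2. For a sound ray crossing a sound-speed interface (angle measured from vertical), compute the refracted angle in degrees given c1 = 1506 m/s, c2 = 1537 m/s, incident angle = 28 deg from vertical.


28.63 deg


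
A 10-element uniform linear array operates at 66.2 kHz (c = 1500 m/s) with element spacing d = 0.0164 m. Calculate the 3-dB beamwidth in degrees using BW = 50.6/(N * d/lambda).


Step 1: lambda = 1500/66200 = 0.02266 m
Step 2: d/lambda = 0.0164/0.02266 = 0.7237
Step 3: BW = 50.6/(N * d/lambda) = 50.6/(10 * 0.7237) = 6.99

6.99 deg


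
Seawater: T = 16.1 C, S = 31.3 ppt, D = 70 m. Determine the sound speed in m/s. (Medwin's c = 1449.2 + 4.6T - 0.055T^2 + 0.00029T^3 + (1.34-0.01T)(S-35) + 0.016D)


c = 1449.2 + 4.6*16.1 - 0.055*16.1^2 + 0.00029*16.1^3 + (1.34 - 0.01*16.1)*(31.3 - 35) + 0.016*70 = 1506.97

1506.97 m/s


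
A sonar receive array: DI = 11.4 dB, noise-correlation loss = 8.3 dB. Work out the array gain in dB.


3.1 dB


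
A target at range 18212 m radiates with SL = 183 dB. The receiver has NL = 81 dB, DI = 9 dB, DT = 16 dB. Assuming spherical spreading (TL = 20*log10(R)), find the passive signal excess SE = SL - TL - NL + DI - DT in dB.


Step 1: TL = 20*log10(18212) = 85.21 dB
Step 2: SE = 183 - 85.21 - 81 + 9 - 16 = 9.79

9.79 dB


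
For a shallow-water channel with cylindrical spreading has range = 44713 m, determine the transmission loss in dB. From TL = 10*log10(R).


TL = 10*log10(44713) = 46.5

46.5 dB


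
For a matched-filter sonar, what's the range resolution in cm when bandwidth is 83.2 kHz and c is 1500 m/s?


dR = c/(2*BW) = 1500 / (2 * 83.2e3) = 0.009 m = 0.9 cm

0.9 cm


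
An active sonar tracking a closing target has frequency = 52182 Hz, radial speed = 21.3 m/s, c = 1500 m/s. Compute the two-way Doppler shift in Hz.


1481.97 Hz


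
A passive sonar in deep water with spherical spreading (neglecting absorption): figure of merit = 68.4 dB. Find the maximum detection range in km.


At max range FOM = TL, so 20*log10(R) = 68.4
R = 10^(68.4/20) = 2630.27 m = 2.63 km

2.63 km


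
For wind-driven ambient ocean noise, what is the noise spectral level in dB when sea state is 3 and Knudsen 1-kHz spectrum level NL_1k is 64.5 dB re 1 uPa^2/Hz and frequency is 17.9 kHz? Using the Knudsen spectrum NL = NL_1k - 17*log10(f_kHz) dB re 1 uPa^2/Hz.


43.2 dB


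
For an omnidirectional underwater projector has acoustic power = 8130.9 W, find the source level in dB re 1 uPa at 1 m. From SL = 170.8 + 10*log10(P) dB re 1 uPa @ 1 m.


209.9 dB


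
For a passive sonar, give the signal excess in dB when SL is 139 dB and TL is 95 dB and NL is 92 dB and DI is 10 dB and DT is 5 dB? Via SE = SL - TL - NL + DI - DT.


-43 dB


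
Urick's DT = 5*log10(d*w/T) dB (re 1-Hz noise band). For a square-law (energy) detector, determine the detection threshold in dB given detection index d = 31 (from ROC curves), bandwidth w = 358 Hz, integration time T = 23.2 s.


DT = 5*log10(d*w/T) = 5*log10(31 * 358 / 23.2) = 5*log10(478.36) = 13.4

13.4 dB


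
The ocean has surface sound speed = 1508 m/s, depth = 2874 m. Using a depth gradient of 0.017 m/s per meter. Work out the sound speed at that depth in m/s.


c = 1508 + 0.017 * 2874 = 1556.858

1556.858 m/s


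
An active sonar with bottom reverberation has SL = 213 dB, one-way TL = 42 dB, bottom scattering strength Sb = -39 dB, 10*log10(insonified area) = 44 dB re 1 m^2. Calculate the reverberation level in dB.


RL = SL - 2*TL + Sb + 10*log10(A) = 213 - 2*42 + (-39) + 44 = 134

134 dB


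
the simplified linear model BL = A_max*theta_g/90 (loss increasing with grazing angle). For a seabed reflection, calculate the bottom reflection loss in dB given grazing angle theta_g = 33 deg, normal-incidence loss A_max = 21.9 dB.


8.03 dB


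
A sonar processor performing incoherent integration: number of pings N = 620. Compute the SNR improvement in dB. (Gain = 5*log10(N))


Gain = 5*log10(620) = 13.96

13.96 dB


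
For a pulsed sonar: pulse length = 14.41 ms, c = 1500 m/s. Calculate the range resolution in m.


10.8075 m


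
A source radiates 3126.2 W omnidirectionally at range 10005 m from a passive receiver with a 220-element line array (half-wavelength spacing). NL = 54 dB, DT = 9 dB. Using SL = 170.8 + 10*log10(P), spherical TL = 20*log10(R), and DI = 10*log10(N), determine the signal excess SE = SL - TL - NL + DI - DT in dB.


86.17 dB


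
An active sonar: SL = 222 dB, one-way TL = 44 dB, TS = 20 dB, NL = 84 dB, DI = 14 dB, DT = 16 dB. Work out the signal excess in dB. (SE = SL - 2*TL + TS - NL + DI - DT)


SE = SL - 2*TL + TS - NL + DI - DT = 222 - 2*44 + (20) - 84 + 14 - 16 = 68

68 dB


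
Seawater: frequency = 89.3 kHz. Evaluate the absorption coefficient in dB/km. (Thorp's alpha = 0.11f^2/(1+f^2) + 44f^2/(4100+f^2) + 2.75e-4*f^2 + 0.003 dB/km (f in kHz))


31.365 dB/km


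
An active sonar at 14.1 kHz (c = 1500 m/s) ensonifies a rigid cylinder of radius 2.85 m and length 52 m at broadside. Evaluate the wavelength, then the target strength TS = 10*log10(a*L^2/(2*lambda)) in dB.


Step 1: lambda = c/f = 1500/14100 = 0.10638 m
Step 2: TS = 10*log10(a*L^2/(2*lambda)) = 10*log10(2.85*52^2/(2*0.10638)) = 45.59

45.59 dB


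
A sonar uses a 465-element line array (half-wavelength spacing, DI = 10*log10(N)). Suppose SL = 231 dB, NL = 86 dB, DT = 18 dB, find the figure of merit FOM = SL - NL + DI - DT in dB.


Step 1: DI = 10*log10(465) = 26.67 dB
Step 2: FOM = SL - NL + DI - DT = 231 - 86 + 26.67 - 18 = 153.67

153.67 dB


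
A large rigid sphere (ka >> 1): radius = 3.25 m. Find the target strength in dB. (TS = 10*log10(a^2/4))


4.22 dB


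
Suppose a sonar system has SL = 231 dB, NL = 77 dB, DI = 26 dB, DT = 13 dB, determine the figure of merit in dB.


FOM = SL - NL + DI - DT = 231 - 77 + 26 - 13 = 167

167 dB


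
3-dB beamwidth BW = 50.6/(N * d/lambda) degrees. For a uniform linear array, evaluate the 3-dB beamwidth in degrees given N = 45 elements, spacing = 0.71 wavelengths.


1.58 deg


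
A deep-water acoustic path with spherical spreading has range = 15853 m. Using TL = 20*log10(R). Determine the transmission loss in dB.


TL = 20*log10(15853) = 84.0

84.0 dB


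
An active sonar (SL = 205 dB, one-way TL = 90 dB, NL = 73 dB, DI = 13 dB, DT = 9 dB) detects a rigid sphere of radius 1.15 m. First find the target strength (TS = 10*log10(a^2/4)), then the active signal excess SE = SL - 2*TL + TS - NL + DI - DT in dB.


Step 1: TS = 10*log10(1.15^2/4) = -4.81 dB
Step 2: SE = SL - 2*TL + TS - NL + DI - DT = 205 - 2*90 + (-4.81) - 73 + 13 - 9 = -48.81

-48.81 dB


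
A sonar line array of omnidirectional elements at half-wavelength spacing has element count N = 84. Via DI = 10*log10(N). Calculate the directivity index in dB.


DI = 10*log10(84) = 19.24

19.24 dB


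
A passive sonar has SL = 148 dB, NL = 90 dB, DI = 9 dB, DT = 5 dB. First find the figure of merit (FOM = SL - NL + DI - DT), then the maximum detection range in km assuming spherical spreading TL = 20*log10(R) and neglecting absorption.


Step 1: FOM = SL - NL + DI - DT = 148 - 90 + 9 - 5 = 62 dB
Step 2: at max range FOM = TL = 20*log10(R), so R = 10^(62/20) = 1258.93 m = 1.26 km

1.26 km


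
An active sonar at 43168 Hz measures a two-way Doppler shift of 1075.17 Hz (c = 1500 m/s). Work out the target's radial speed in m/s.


From fd = 2*f*v/c, v = c*fd/(2*f) = 1500 * 1075.17 / (2*43168) = 18.68

18.68 m/s


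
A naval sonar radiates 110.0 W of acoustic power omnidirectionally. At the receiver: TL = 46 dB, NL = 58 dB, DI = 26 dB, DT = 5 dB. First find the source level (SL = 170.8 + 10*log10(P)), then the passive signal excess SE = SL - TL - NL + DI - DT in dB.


Step 1: SL = 170.8 + 10*log10(110.0) = 191.21 dB
Step 2: SE = SL - TL - NL + DI - DT = 191.21 - 46 - 58 + 26 - 5 = 108.21

108.21 dB


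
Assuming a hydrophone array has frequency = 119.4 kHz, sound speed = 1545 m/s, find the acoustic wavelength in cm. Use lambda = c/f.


lambda = c/f = 1545 / 119400 = 0.0129 m = 1.29 cm

1.29 cm


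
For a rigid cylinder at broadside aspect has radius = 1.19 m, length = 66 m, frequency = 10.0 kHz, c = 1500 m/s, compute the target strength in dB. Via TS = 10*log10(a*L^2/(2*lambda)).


42.38 dB


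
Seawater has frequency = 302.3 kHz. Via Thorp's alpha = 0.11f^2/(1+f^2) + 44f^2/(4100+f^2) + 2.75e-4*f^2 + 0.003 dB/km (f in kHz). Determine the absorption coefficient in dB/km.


67.355 dB/km


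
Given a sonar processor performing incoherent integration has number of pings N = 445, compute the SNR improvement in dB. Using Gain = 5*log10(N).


13.24 dB


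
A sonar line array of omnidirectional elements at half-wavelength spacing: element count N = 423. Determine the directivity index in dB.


DI = 10*log10(423) = 26.26

26.26 dB


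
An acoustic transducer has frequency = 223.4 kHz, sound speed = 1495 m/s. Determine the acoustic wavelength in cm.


0.67 cm


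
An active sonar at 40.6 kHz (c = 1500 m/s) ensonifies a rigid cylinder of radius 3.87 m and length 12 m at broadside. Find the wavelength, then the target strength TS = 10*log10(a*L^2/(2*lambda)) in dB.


Step 1: lambda = c/f = 1500/40600 = 0.03695 m
Step 2: TS = 10*log10(a*L^2/(2*lambda)) = 10*log10(3.87*12^2/(2*0.03695)) = 38.77

38.77 dB


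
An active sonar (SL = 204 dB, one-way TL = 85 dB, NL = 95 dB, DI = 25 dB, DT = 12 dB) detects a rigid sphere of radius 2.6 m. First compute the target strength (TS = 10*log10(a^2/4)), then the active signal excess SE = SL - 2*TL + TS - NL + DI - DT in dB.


Step 1: TS = 10*log10(2.6^2/4) = 2.28 dB
Step 2: SE = SL - 2*TL + TS - NL + DI - DT = 204 - 2*85 + (2.28) - 95 + 25 - 12 = -45.72

-45.72 dB


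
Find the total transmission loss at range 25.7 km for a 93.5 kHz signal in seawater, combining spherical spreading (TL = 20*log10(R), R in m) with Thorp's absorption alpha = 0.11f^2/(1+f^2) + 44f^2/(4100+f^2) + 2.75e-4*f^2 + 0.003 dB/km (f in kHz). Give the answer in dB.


Step 1 (Thorp): alpha = 0.11*8742.25/(1+8742.25) + 44*8742.25/(4100+8742.25) + 2.75e-4*8742.25 + 0.003 = 32.4697 dB/km
Step 2: TL_spread = 20*log10(25700) = 88.2 dB
Step 3: TL_abs = alpha*R = 32.4697 * 25.7 = 834.47 dB
Step 4: TL_total = 88.2 + 834.47 = 922.67

922.67 dB


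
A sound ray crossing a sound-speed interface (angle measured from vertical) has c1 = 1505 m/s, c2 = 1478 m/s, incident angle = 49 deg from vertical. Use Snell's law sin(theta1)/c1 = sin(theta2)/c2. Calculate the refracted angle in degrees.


sin(theta2) = (c2/c1)*sin(theta1) = (1478/1505)*sin(49 deg) = 0.74117
theta2 = arcsin(0.74117) = 47.83

47.83 deg


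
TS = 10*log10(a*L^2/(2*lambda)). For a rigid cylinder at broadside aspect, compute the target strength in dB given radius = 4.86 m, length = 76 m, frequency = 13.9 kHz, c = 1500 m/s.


lambda = 1500/13900 = 0.10791 m
TS = 10*log10(4.86*76^2/(2*0.10791)) = 51.14

51.14 dB


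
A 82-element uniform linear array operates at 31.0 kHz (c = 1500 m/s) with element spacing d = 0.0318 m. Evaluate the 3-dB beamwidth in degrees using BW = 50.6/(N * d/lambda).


Step 1: lambda = 1500/31000 = 0.04839 m
Step 2: d/lambda = 0.0318/0.04839 = 0.6572
Step 3: BW = 50.6/(N * d/lambda) = 50.6/(82 * 0.6572) = 0.94

0.94 deg


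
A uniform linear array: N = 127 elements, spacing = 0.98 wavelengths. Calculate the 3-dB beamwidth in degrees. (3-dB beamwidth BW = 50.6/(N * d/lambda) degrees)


0.41 deg


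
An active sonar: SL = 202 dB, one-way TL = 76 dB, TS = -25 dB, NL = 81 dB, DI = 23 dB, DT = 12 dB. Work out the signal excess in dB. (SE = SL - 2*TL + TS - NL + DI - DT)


SE = SL - 2*TL + TS - NL + DI - DT = 202 - 2*76 + (-25) - 81 + 23 - 12 = -45

-45 dB


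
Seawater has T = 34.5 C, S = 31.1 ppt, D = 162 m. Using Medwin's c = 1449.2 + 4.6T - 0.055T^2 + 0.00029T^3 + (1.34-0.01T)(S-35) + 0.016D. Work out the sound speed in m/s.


c = 1449.2 + 4.6*34.5 - 0.055*34.5^2 + 0.00029*34.5^3 + (1.34 - 0.01*34.5)*(31.1 - 35) + 0.016*162 = 1553.06

1553.06 m/s


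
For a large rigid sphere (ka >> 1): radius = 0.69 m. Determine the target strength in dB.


TS = 10*log10(0.69^2 / 4) = 10*log10(0.119025) = -9.24

-9.24 dB


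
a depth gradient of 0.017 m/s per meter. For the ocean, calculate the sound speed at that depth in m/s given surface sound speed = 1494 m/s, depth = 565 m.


c = 1494 + 0.017 * 565 = 1503.605

1503.605 m/s


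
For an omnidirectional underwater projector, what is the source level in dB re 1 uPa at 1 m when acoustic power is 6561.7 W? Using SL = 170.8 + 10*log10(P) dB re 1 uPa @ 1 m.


208.97 dB
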